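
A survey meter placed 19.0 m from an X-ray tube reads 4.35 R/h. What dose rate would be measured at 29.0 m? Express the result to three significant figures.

Applying the 1/r² law, scaling from 19.0 m to 29.0 m:
(19.0/29.0)² = 0.4293, so 4.35 × 0.4293 = 1.867 R/h.

1.87 R/h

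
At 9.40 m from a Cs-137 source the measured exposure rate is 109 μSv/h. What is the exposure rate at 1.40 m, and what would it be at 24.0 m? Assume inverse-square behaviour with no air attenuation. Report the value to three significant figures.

4910 μSv/h; 16.7 μSv/h

Since intensity falls as 1/r²,
At 1.40 m: (9.40/1.40)² = 45.08, so 109 × 45.08 = 4914 μSv/h
At 24.0 m: (1.40/24.0)² = 0.003403, so 4914 × 0.003403 = 16.72 μSv/h.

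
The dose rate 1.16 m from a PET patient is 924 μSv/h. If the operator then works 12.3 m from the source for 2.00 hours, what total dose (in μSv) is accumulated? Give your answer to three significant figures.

By the inverse-square law, rate at 12.3 m:
(1.16/12.3)² = 0.008894, so 924 × 0.008894 = 8.218 μSv/h.
Dose = rate × time = 8.218 μSv/h × 2.000 h = 16.44 μSv.

16.4 μSv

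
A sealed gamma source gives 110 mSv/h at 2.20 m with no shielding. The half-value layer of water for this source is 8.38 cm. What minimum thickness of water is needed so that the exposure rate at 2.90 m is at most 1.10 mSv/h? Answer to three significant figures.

At 2.90 m, distance alone gives 110 × (2.20/2.90)² = 110 × 0.5755 = 63.30 mSv/h.
Further attenuation needed: 63.30/1.10 = 57.55.
n = log₂(57.55) = 5.847 half-value layers.
Thickness = 5.847 × 8.38 cm = 49.00 cm.

49.0 cm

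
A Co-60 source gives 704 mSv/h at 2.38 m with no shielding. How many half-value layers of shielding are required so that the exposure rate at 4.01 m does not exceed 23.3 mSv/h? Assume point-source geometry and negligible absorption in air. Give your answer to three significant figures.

3.41 half-value layers

At 4.01 m, distance alone gives 704 × (2.38/4.01)² = 704 × 0.3523 = 248.0 mSv/h.
Further attenuation needed: 248.0/23.3 = 10.64.
n = log₂(10.64) = 3.411 half-value layers.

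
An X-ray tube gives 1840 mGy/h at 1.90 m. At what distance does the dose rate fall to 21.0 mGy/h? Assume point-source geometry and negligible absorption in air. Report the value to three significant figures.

17.8 m

Since intensity falls as 1/r², d₂ = d₁·√(I₁/I₂).
I₁/I₂ = 1840/21.0 = 87.62, so d₂ = 1.90 × √87.62 = 17.79 m.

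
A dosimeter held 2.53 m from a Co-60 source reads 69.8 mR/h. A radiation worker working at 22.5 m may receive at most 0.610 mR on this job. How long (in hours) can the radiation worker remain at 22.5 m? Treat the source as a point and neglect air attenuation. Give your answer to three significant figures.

Using I₁d₁² = I₂d₂², rate at 22.5 m:
(2.53/22.5)² = 0.01264, so 69.8 × 0.01264 = 0.8823 mR/h.
Stay time = 0.610 mR ÷ 0.8823 mR/h = 0.6914 h.

0.691 h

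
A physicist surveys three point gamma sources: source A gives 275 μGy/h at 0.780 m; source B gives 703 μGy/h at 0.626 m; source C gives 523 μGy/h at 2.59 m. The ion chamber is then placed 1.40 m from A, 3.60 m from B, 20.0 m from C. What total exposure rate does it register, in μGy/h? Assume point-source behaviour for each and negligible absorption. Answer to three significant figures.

By superposition, sum each source's inverse-square contribution:
A: 275 × (0.780/1.40)² = 85.36 μGy/h
B: 703 × (0.626/3.60)² = 21.26 μGy/h
C: 523 × (2.59/20.0)² = 8.771 μGy/h
Total = 85.36 + 21.26 + 8.771 = 115.4 μGy/h.

115 μGy/h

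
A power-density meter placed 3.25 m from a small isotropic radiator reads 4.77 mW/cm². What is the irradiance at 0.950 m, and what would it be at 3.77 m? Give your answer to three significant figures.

Since intensity falls as 1/r²,
At 0.950 m: 4.77 × (3.25/0.950)² = 4.77 × 11.70 = 55.81 mW/cm²
At 3.77 m: 55.81 × (0.950/3.77)² = 55.81 × 0.06350 = 3.544 mW/cm².

55.8 mW/cm²; 3.54 mW/cm²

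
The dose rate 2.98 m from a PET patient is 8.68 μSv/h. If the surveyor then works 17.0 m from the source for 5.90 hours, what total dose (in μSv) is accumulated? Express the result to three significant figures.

1.57 μSv

By the inverse-square law, rate at 17.0 m:
(2.98/17.0)² = 0.03073, so 8.68 × 0.03073 = 0.2667 μSv/h.
Dose = rate × time = 0.2667 μSv/h × 5.900 h = 1.574 μSv.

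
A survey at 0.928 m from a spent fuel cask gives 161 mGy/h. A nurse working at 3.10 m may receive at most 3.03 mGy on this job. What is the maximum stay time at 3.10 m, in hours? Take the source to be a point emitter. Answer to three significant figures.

0.210 h

Intensity scales as (d₁/d₂)², so rate at 3.10 m:
(0.928/3.10)² = 0.08961, so 161 × 0.08961 = 14.43 mGy/h.
Stay time = 3.03 mGy ÷ 14.43 mGy/h = 0.2100 h.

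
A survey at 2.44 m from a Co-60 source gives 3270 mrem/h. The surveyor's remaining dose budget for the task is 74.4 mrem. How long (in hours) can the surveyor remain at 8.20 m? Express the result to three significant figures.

0.257 h

Since intensity falls as 1/r², rate at 8.20 m:
(2.44/8.20)² = 0.08854, so 3270 × 0.08854 = 289.5 mrem/h.
Stay time = 74.4 mrem ÷ 289.5 mrem/h = 0.2570 h.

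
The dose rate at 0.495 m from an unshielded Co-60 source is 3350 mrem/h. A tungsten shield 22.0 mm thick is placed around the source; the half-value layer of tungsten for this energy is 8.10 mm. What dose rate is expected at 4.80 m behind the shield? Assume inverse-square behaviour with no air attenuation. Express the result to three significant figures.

Distance alone: 3350 × (0.495/4.80)² = 3350 × 0.01063 = 35.61 mrem/h.
Shield: 22.0/8.10 = 2.716 half-value layers → attenuation 2^(−2.716) = 0.1522.
Combined: 35.61 × 0.1522 = 5.420 mrem/h.

5.42 mrem/h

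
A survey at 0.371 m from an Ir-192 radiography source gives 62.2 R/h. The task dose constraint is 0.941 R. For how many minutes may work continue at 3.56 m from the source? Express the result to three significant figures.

Applying the 1/r² law, rate at 3.56 m:
62.2 × (0.371/3.56)² = 62.2 × 0.01086 = 0.6755 R/h.
Stay time = 0.941 R ÷ 0.6755 R/h = 1.393 h = 83.58 min.

83.6 min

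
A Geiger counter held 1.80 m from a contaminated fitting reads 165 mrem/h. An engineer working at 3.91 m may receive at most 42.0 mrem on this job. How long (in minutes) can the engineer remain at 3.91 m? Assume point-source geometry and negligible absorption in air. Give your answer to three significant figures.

72.1 min

Using I₁d₁² = I₂d₂², rate at 3.91 m:
(1.80/3.91)² = 0.2119, so 165 × 0.2119 = 34.96 mrem/h.
Stay time = 42.0 mrem ÷ 34.96 mrem/h = 1.201 h = 72.06 min.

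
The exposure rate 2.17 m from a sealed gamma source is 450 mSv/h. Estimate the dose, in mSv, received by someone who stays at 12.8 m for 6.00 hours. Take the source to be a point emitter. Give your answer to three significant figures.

77.6 mSv

By the inverse-square law, rate at 12.8 m:
450 × (2.17/12.8)² = 450 × 0.02874 = 12.93 mSv/h.
Dose = rate × time = 12.93 mSv/h × 6.000 h = 77.58 mSv.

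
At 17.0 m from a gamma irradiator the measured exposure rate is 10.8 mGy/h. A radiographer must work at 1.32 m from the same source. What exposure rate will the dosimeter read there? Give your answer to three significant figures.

Applying the 1/r² law, scaling from 17.0 m to 1.32 m:
(17.0/1.32)² = 165.9, so 10.8 × 165.9 = 1792 mGy/h.

1790 mGy/h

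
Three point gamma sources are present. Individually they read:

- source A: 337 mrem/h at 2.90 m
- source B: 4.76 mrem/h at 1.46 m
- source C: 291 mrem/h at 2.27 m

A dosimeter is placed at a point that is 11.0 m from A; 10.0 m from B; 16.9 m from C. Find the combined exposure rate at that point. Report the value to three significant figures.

By superposition, sum each source's inverse-square contribution:
A: 337 × (2.90/11.0)² = 23.42 mrem/h
B: 4.76 × (1.46/10.0)² = 0.1015 mrem/h
C: 291 × (2.27/16.9)² = 5.250 mrem/h
Total = 23.42 + 0.1015 + 5.250 = 28.77 mrem/h.

28.8 mrem/h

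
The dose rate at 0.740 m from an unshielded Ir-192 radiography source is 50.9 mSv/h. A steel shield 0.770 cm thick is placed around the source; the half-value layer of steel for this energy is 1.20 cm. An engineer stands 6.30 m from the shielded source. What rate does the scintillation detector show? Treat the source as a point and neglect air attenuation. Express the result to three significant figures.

0.450 mSv/h

Distance alone: (0.740/6.30)² = 0.01380, so 50.9 × 0.01380 = 0.7024 mSv/h.
Shield: 0.770/1.20 = 0.6417 half-value layers → attenuation 2^(−0.6417) = 0.6410.
Combined: 0.7024 × 0.6410 = 0.4502 mSv/h.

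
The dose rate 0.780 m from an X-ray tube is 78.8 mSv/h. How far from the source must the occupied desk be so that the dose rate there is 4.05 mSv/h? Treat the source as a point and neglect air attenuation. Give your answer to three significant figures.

3.44 m

Using I₁d₁² = I₂d₂², d₂ = d₁·√(I₁/I₂).
I₁/I₂ = 78.8/4.05 = 19.46, so d₂ = 0.780 × √19.46 = 3.441 m.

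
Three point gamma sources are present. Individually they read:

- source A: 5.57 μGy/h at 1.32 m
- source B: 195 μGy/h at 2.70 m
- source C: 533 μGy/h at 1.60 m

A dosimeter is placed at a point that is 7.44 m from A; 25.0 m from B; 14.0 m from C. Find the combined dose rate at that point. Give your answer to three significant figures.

By superposition, sum each source's inverse-square contribution:
A: 5.57 × (1.32/7.44)² = 0.1753 μGy/h
B: 195 × (2.70/25.0)² = 2.274 μGy/h
C: 533 × (1.60/14.0)² = 6.962 μGy/h
Total = 0.1753 + 2.274 + 6.962 = 9.411 μGy/h.

9.41 μGy/h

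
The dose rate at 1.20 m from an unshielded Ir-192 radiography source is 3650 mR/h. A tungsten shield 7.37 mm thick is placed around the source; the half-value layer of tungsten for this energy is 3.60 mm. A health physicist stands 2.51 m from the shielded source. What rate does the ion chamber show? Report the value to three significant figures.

202 mR/h

Distance alone: 3650 × (1.20/2.51)² = 3650 × 0.2286 = 834.4 mR/h.
Shield: 7.37/3.60 = 2.047 half-value layers → attenuation 2^(−2.047) = 0.2420.
Combined: 834.4 × 0.2420 = 201.9 mR/h.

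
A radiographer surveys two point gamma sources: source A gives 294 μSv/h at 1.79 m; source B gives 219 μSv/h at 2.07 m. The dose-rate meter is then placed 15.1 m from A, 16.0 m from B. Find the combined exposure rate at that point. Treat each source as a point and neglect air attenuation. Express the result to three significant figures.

Each source contributes Iᵢ·(dᵢ/rᵢ)²; contributions add.
A: 294 × (1.79/15.1)² = 4.131 μSv/h
B: 219 × (2.07/16.0)² = 3.666 μSv/h
Total = 4.131 + 3.666 = 7.797 μSv/h.

7.80 μSv/h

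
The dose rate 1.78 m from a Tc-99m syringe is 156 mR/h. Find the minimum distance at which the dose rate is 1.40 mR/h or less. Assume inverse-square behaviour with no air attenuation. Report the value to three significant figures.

Intensity scales as (d₁/d₂)², so d₂ = d₁·√(I₁/I₂).
I₁/I₂ = 156/1.40 = 111.4, so d₂ = 1.78 × √111.4 = 18.79 m.

18.8 m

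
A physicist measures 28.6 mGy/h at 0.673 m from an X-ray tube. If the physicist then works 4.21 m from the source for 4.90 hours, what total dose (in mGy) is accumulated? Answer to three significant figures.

3.58 mGy

Intensity scales as (d₁/d₂)², so rate at 4.21 m:
(0.673/4.21)² = 0.02555, so 28.6 × 0.02555 = 0.7307 mGy/h.
Dose = rate × time = 0.7307 mGy/h × 4.900 h = 3.580 mGy.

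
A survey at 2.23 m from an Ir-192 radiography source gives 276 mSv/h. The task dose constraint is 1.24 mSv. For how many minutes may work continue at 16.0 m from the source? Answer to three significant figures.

Intensity scales as (d₁/d₂)², so rate at 16.0 m:
(2.23/16.0)² = 0.01943, so 276 × 0.01943 = 5.363 mSv/h.
Stay time = 1.24 mSv ÷ 5.363 mSv/h = 0.2312 h = 13.87 min.

13.9 min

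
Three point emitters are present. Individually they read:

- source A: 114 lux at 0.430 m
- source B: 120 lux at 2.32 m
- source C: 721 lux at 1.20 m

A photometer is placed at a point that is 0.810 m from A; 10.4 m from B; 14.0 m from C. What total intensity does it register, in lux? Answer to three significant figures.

43.4 lux

By superposition, sum each source's inverse-square contribution:
A: 114 × (0.430/0.810)² = 32.13 lux
B: 120 × (2.32/10.4)² = 5.972 lux
C: 721 × (1.20/14.0)² = 5.297 lux
Total = 32.13 + 5.972 + 5.297 = 43.40 lux.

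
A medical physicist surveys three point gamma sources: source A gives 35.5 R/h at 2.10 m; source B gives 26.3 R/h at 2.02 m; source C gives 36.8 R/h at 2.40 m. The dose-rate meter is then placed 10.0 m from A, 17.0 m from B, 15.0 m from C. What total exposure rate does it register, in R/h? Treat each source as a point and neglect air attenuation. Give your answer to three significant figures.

Each source contributes Iᵢ·(dᵢ/rᵢ)²; contributions add.
A: 35.5 × (2.10/10.0)² = 1.566 R/h
B: 26.3 × (2.02/17.0)² = 0.3713 R/h
C: 36.8 × (2.40/15.0)² = 0.9421 R/h
Total = 1.566 + 0.3713 + 0.9421 = 2.879 R/h.

2.88 R/h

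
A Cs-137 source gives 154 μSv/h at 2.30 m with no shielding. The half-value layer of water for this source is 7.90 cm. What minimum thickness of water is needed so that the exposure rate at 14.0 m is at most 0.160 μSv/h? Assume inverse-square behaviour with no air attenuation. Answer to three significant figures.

At 14.0 m, distance alone gives (2.30/14.0)² = 0.02699, so 154 × 0.02699 = 4.156 μSv/h.
Further attenuation needed: 4.156/0.160 = 25.97.
n = log₂(25.97) = 4.699 half-value layers.
Thickness = 4.699 × 7.90 cm = 37.12 cm.

37.1 cm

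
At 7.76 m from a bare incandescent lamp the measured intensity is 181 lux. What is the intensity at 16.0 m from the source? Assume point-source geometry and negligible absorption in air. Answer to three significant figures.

42.6 lux

Since intensity falls as 1/r², scaling from 7.76 m to 16.0 m:
181 × (7.76/16.0)² = 181 × 0.2352 = 42.57 lux.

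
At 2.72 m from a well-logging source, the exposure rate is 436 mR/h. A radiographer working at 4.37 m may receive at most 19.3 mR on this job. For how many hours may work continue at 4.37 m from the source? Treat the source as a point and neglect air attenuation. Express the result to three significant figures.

Since intensity falls as 1/r², rate at 4.37 m:
436 × (2.72/4.37)² = 436 × 0.3874 = 168.9 mR/h.
Stay time = 19.3 mR ÷ 168.9 mR/h = 0.1143 h.

0.114 h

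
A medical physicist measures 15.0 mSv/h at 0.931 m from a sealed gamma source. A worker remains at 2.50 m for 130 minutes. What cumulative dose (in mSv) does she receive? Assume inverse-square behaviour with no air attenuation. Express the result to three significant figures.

Using I₁d₁² = I₂d₂², rate at 2.50 m:
15.0 × (0.931/2.50)² = 15.0 × 0.1387 = 2.080 mSv/h.
Dose = rate × time = 2.080 mSv/h × 2.167 h = 4.507 mSv.

4.51 mSv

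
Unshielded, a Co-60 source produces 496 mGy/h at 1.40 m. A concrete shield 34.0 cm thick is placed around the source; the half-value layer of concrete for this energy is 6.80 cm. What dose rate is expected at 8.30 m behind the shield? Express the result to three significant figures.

0.441 mGy/h

Distance alone: 496 × (1.40/8.30)² = 496 × 0.02845 = 14.11 mGy/h.
Shield: 34.0/6.80 = 5.000 half-value layers → attenuation 2^(−5.000) = 0.03125.
Combined: 14.11 × 0.03125 = 0.4409 mGy/h.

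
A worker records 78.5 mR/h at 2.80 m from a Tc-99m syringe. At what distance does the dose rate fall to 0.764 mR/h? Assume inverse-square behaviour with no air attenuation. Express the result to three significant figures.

28.4 m

Applying the 1/r² law, d₂ = d₁·√(I₁/I₂).
I₁/I₂ = 78.5/0.764 = 102.7, so d₂ = 2.80 × √102.7 = 28.38 m.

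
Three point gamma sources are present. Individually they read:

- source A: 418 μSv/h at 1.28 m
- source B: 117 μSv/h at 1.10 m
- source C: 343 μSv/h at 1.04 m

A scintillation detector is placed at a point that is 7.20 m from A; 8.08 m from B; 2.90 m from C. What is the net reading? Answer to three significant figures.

59.5 μSv/h

Each source contributes Iᵢ·(dᵢ/rᵢ)²; contributions add.
A: 418 × (1.28/7.20)² = 13.21 μSv/h
B: 117 × (1.10/8.08)² = 2.168 μSv/h
C: 343 × (1.04/2.90)² = 44.11 μSv/h
Total = 13.21 + 2.168 + 44.11 = 59.49 μSv/h.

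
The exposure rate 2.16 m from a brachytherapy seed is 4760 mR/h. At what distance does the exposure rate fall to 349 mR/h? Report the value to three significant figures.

Intensity scales as (d₁/d₂)², so d₂ = d₁·√(I₁/I₂).
I₁/I₂ = 4760/349 = 13.64, so d₂ = 2.16 × √13.64 = 7.977 m.

7.98 m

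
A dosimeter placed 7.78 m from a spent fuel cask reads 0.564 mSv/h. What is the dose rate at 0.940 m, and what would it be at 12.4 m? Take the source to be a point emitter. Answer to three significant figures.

38.6 mSv/h; 0.222 mSv/h

Intensity scales as (d₁/d₂)², so
At 0.940 m: 0.564 × (7.78/0.940)² = 0.564 × 68.50 = 38.63 mSv/h
At 12.4 m: (0.940/12.4)² = 0.005747, so 38.63 × 0.005747 = 0.2220 mSv/h.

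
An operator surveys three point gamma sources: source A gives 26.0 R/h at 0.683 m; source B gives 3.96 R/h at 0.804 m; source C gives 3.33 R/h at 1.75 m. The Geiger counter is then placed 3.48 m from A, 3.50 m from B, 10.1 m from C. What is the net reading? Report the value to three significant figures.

Each source contributes Iᵢ·(dᵢ/rᵢ)²; contributions add.
A: 26.0 × (0.683/3.48)² = 1.002 R/h
B: 3.96 × (0.804/3.50)² = 0.2090 R/h
C: 3.33 × (1.75/10.1)² = 0.09997 R/h
Total = 1.002 + 0.2090 + 0.09997 = 1.311 R/h.

1.31 R/h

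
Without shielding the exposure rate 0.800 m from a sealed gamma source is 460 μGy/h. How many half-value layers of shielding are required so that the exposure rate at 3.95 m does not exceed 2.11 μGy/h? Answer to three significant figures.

At 3.95 m, distance alone gives (0.800/3.95)² = 0.04102, so 460 × 0.04102 = 18.87 μGy/h.
Further attenuation needed: 18.87/2.11 = 8.943.
n = log₂(8.943) = 3.161 half-value layers.

3.16 half-value layers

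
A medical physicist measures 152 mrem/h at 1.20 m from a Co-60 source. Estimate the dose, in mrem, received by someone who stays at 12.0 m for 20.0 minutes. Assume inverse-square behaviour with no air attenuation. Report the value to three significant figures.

0.507 mrem

By the inverse-square law, rate at 12.0 m:
(1.20/12.0)² = 0.01000, so 152 × 0.01000 = 1.520 mrem/h.
Dose = rate × time = 1.520 mrem/h × 0.3333 h = 0.5066 mrem.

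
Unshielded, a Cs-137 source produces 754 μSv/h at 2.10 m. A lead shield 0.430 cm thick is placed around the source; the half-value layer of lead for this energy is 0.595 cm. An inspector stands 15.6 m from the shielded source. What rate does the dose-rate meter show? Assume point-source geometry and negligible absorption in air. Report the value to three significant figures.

8.28 μSv/h

Distance alone: 754 × (2.10/15.6)² = 754 × 0.01812 = 13.66 μSv/h.
Shield: 0.430/0.595 = 0.7227 half-value layers → attenuation 2^(−0.7227) = 0.6060.
Combined: 13.66 × 0.6060 = 8.278 μSv/h.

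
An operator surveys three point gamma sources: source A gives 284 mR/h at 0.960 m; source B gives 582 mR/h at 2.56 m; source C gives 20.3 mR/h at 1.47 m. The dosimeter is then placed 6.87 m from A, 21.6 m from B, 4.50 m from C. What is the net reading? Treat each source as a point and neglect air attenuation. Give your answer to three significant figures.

Each source contributes Iᵢ·(dᵢ/rᵢ)²; contributions add.
A: 284 × (0.960/6.87)² = 5.546 mR/h
B: 582 × (2.56/21.6)² = 8.175 mR/h
C: 20.3 × (1.47/4.50)² = 2.166 mR/h
Total = 5.546 + 8.175 + 2.166 = 15.89 mR/h.

15.9 mR/h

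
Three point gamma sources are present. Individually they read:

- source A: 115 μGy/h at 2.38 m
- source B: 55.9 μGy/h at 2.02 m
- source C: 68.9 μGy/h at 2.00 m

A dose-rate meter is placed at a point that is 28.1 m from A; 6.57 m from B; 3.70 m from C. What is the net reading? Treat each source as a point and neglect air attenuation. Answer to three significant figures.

By superposition, sum each source's inverse-square contribution:
A: 115 × (2.38/28.1)² = 0.8250 μGy/h
B: 55.9 × (2.02/6.57)² = 5.284 μGy/h
C: 68.9 × (2.00/3.70)² = 20.13 μGy/h
Total = 0.8250 + 5.284 + 20.13 = 26.24 μGy/h.

26.2 μGy/h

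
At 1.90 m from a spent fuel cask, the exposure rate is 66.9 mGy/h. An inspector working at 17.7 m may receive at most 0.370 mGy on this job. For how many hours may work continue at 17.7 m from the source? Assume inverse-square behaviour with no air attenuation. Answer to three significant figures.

0.480 h

Since intensity falls as 1/r², rate at 17.7 m:
66.9 × (1.90/17.7)² = 66.9 × 0.01152 = 0.7707 mGy/h.
Stay time = 0.370 mGy ÷ 0.7707 mGy/h = 0.4801 h.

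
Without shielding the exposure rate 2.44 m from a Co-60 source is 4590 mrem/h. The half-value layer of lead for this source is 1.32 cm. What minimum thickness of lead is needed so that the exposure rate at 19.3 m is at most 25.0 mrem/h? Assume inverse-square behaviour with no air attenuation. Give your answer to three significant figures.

2.05 cm

At 19.3 m, distance alone gives (2.44/19.3)² = 0.01598, so 4590 × 0.01598 = 73.35 mrem/h.
Further attenuation needed: 73.35/25.0 = 2.934.
n = log₂(2.934) = 1.553 half-value layers.
Thickness = 1.553 × 1.32 cm = 2.050 cm.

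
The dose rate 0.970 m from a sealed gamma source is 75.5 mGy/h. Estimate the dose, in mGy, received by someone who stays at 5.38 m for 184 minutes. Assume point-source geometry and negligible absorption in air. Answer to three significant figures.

Using I₁d₁² = I₂d₂², rate at 5.38 m:
(0.970/5.38)² = 0.03251, so 75.5 × 0.03251 = 2.455 mGy/h.
Dose = rate × time = 2.455 mGy/h × 3.067 h = 7.529 mGy.

7.53 mGy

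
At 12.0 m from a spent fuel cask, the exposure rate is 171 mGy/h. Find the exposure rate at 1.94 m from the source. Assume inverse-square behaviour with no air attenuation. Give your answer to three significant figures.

Intensity scales as (d₁/d₂)², so the rate at 1.94 m is
171 × (12.0/1.94)² = 171 × 38.26 = 6542 mGy/h.

6540 mGy/h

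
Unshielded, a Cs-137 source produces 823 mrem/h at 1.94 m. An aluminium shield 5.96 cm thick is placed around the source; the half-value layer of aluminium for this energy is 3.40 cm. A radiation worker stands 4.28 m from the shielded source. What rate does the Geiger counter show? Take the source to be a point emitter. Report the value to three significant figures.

50.2 mrem/h

Distance alone: (1.94/4.28)² = 0.2055, so 823 × 0.2055 = 169.1 mrem/h.
Shield: 5.96/3.40 = 1.753 half-value layers → attenuation 2^(−1.753) = 0.2967.
Combined: 169.1 × 0.2967 = 50.17 mrem/h.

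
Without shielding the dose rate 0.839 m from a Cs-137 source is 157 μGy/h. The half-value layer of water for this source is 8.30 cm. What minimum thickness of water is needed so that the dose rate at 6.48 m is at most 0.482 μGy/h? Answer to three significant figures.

At 6.48 m, distance alone gives 157 × (0.839/6.48)² = 157 × 0.01676 = 2.631 μGy/h.
Further attenuation needed: 2.631/0.482 = 5.459.
n = log₂(5.459) = 2.449 half-value layers.
Thickness = 2.449 × 8.30 cm = 20.33 cm.

20.3 cm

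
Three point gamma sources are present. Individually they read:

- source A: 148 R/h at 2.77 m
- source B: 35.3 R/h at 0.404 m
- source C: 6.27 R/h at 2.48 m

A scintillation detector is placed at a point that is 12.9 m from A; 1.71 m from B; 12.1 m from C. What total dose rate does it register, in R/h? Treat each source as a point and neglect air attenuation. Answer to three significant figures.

9.06 R/h

By superposition, sum each source's inverse-square contribution:
A: 148 × (2.77/12.9)² = 6.824 R/h
B: 35.3 × (0.404/1.71)² = 1.970 R/h
C: 6.27 × (2.48/12.1)² = 0.2634 R/h
Total = 6.824 + 1.970 + 0.2634 = 9.057 R/h.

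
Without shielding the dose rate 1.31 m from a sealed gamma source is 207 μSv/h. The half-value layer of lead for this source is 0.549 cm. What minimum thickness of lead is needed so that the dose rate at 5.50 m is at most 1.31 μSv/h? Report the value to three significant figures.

1.74 cm

At 5.50 m, distance alone gives (1.31/5.50)² = 0.05673, so 207 × 0.05673 = 11.74 μSv/h.
Further attenuation needed: 11.74/1.31 = 8.962.
n = log₂(8.962) = 3.164 half-value layers.
Thickness = 3.164 × 0.549 cm = 1.737 cm.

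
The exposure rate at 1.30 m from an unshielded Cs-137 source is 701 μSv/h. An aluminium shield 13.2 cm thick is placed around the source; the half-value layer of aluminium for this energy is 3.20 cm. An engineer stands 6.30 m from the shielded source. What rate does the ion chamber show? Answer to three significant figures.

Distance alone: 701 × (1.30/6.30)² = 701 × 0.04258 = 29.85 μSv/h.
Shield: 13.2/3.20 = 4.125 half-value layers → attenuation 2^(−4.125) = 0.05731.
Combined: 29.85 × 0.05731 = 1.711 μSv/h.

1.71 μSv/h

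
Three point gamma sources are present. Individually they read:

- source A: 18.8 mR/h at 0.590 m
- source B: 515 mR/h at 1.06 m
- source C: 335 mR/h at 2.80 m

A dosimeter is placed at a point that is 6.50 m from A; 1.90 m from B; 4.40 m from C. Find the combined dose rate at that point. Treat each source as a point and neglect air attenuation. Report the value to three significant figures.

By superposition, sum each source's inverse-square contribution:
A: 18.8 × (0.590/6.50)² = 0.1549 mR/h
B: 515 × (1.06/1.90)² = 160.3 mR/h
C: 335 × (2.80/4.40)² = 135.7 mR/h
Total = 0.1549 + 160.3 + 135.7 = 296.2 mR/h.

296 mR/h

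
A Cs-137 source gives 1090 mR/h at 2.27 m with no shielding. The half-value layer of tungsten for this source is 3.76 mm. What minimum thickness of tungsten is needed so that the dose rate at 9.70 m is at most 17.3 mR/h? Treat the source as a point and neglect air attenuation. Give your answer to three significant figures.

At 9.70 m, distance alone gives (2.27/9.70)² = 0.05477, so 1090 × 0.05477 = 59.70 mR/h.
Further attenuation needed: 59.70/17.3 = 3.451.
n = log₂(3.451) = 1.787 half-value layers.
Thickness = 1.787 × 3.76 mm = 6.719 mm.

6.72 mm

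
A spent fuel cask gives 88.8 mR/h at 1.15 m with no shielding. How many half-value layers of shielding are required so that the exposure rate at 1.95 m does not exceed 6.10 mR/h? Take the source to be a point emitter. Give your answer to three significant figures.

2.34 half-value layers

At 1.95 m, distance alone gives (1.15/1.95)² = 0.3478, so 88.8 × 0.3478 = 30.88 mR/h.
Further attenuation needed: 30.88/6.10 = 5.062.
n = log₂(5.062) = 2.340 half-value layers.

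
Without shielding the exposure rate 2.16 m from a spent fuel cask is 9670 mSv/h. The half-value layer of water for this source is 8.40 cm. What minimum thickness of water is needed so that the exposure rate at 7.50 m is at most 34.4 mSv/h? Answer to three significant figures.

At 7.50 m, distance alone gives 9670 × (2.16/7.50)² = 9670 × 0.08294 = 802.0 mSv/h.
Further attenuation needed: 802.0/34.4 = 23.31.
n = log₂(23.31) = 4.543 half-value layers.
Thickness = 4.543 × 8.40 cm = 38.16 cm.

38.2 cm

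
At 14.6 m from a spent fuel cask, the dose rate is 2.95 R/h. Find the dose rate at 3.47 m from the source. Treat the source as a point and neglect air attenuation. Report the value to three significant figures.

52.2 R/h

Since intensity falls as 1/r², the rate at 3.47 m is
(14.6/3.47)² = 17.70, so 2.95 × 17.70 = 52.22 R/h.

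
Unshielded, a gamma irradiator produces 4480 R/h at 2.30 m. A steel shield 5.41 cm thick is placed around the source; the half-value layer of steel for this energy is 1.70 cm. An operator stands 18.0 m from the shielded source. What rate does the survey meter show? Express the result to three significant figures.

Distance alone: 4480 × (2.30/18.0)² = 4480 × 0.01633 = 73.16 R/h.
Shield: 5.41/1.70 = 3.182 half-value layers → attenuation 2^(−3.182) = 0.1102.
Combined: 73.16 × 0.1102 = 8.062 R/h.

8.06 R/h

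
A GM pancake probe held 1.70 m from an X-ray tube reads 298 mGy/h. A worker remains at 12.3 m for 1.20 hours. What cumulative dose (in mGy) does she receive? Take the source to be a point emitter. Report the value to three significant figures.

6.83 mGy

Intensity scales as (d₁/d₂)², so rate at 12.3 m:
(1.70/12.3)² = 0.01910, so 298 × 0.01910 = 5.692 mGy/h.
Dose = rate × time = 5.692 mGy/h × 1.200 h = 6.830 mGy.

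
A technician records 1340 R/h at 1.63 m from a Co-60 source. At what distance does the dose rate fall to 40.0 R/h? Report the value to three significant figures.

Intensity scales as (d₁/d₂)², so d₂ = d₁·√(I₁/I₂).
I₁/I₂ = 1340/40.0 = 33.50, so d₂ = 1.63 × √33.50 = 9.434 m.

9.43 m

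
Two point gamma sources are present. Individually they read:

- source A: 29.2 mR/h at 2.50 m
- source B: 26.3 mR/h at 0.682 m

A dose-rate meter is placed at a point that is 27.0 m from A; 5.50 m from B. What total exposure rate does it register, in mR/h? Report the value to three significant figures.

0.655 mR/h

By superposition, sum each source's inverse-square contribution:
A: 29.2 × (2.50/27.0)² = 0.2503 mR/h
B: 26.3 × (0.682/5.50)² = 0.4044 mR/h
Total = 0.2503 + 0.4044 = 0.6547 mR/h.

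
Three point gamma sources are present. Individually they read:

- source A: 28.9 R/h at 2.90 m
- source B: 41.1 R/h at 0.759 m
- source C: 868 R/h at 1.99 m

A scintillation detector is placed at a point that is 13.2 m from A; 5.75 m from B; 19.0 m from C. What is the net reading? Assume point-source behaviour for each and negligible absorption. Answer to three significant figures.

11.6 R/h

Each source contributes Iᵢ·(dᵢ/rᵢ)²; contributions add.
A: 28.9 × (2.90/13.2)² = 1.395 R/h
B: 41.1 × (0.759/5.75)² = 0.7161 R/h
C: 868 × (1.99/19.0)² = 9.522 R/h
Total = 1.395 + 0.7161 + 9.522 = 11.63 R/h.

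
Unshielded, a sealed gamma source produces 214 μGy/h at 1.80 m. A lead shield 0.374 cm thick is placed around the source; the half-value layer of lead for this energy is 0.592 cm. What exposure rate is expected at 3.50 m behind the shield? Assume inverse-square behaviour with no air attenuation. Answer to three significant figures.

36.5 μGy/h

Distance alone: (1.80/3.50)² = 0.2645, so 214 × 0.2645 = 56.60 μGy/h.
Shield: 0.374/0.592 = 0.6318 half-value layers → attenuation 2^(−0.6318) = 0.6454.
Combined: 56.60 × 0.6454 = 36.53 μGy/h.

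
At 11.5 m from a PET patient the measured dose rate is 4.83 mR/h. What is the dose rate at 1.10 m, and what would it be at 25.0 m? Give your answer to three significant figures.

528 mR/h; 1.02 mR/h

Applying the 1/r² law,
At 1.10 m: (11.5/1.10)² = 109.3, so 4.83 × 109.3 = 527.9 mR/h
At 25.0 m: (1.10/25.0)² = 0.001936, so 527.9 × 0.001936 = 1.022 mR/h.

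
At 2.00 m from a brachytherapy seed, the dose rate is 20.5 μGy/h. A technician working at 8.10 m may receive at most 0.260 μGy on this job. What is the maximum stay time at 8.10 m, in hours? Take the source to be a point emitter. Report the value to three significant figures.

0.208 h

Using I₁d₁² = I₂d₂², rate at 8.10 m:
20.5 × (2.00/8.10)² = 20.5 × 0.06097 = 1.250 μGy/h.
Stay time = 0.260 μGy ÷ 1.250 μGy/h = 0.2080 h.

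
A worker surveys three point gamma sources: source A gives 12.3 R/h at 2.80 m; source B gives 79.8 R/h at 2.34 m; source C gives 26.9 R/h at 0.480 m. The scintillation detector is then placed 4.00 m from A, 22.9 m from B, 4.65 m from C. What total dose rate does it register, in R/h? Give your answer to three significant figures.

7.15 R/h

By superposition, sum each source's inverse-square contribution:
A: 12.3 × (2.80/4.00)² = 6.027 R/h
B: 79.8 × (2.34/22.9)² = 0.8332 R/h
C: 26.9 × (0.480/4.65)² = 0.2866 R/h
Total = 6.027 + 0.8332 + 0.2866 = 7.147 R/h.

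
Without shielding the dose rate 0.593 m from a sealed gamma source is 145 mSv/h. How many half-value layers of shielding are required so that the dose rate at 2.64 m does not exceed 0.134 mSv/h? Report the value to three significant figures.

5.77 half-value layers

At 2.64 m, distance alone gives (0.593/2.64)² = 0.05045, so 145 × 0.05045 = 7.315 mSv/h.
Further attenuation needed: 7.315/0.134 = 54.59.
n = log₂(54.59) = 5.771 half-value layers.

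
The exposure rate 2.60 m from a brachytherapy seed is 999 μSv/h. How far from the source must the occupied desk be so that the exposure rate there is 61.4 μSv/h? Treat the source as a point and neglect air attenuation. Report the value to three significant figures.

Since intensity falls as 1/r², d₂ = d₁·√(I₁/I₂).
I₁/I₂ = 999/61.4 = 16.27, so d₂ = 2.60 × √16.27 = 10.49 m.

10.5 m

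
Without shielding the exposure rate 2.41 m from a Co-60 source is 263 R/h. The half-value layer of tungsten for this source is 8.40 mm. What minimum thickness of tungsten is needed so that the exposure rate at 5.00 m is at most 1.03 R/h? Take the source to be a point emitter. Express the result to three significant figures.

At 5.00 m, distance alone gives 263 × (2.41/5.00)² = 263 × 0.2323 = 61.09 R/h.
Further attenuation needed: 61.09/1.03 = 59.31.
n = log₂(59.31) = 5.890 half-value layers.
Thickness = 5.890 × 8.40 mm = 49.48 mm.

49.5 mm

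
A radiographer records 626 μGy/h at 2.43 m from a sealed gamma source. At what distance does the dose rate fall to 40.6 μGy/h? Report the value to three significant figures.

By the inverse-square law, d₂ = d₁·√(I₁/I₂).
I₁/I₂ = 626/40.6 = 15.42, so d₂ = 2.43 × √15.42 = 9.542 m.

9.54 m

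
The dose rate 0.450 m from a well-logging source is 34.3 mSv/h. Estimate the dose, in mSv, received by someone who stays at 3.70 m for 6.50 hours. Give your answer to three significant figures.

3.30 mSv

By the inverse-square law, rate at 3.70 m:
(0.450/3.70)² = 0.01479, so 34.3 × 0.01479 = 0.5073 mSv/h.
Dose = rate × time = 0.5073 mSv/h × 6.500 h = 3.297 mSv.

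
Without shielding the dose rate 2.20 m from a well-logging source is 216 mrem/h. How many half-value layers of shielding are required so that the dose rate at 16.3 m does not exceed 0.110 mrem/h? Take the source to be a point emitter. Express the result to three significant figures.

At 16.3 m, distance alone gives 216 × (2.20/16.3)² = 216 × 0.01822 = 3.936 mrem/h.
Further attenuation needed: 3.936/0.110 = 35.78.
n = log₂(35.78) = 5.161 half-value layers.

5.16 half-value layers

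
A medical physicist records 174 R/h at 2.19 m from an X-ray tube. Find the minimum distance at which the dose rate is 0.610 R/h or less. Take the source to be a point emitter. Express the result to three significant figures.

37.0 m

Applying the 1/r² law, d₂ = d₁·√(I₁/I₂).
I₁/I₂ = 174/0.610 = 285.2, so d₂ = 2.19 × √285.2 = 36.98 m.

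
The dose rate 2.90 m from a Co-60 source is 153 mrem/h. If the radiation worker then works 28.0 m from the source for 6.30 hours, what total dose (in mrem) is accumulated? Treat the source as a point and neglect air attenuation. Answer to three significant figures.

By the inverse-square law, rate at 28.0 m:
153 × (2.90/28.0)² = 153 × 0.01073 = 1.642 mrem/h.
Dose = rate × time = 1.642 mrem/h × 6.300 h = 10.34 mrem.

10.3 mrem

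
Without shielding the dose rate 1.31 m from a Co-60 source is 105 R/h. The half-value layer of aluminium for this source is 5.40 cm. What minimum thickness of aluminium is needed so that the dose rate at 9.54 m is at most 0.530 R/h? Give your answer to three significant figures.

10.3 cm

At 9.54 m, distance alone gives (1.31/9.54)² = 0.01886, so 105 × 0.01886 = 1.980 R/h.
Further attenuation needed: 1.980/0.530 = 3.736.
n = log₂(3.736) = 1.901 half-value layers.
Thickness = 1.901 × 5.40 cm = 10.27 cm.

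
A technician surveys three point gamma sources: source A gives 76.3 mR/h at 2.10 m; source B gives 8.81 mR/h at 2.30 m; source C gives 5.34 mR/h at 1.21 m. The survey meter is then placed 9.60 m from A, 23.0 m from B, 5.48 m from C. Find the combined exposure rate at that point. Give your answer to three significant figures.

Each source contributes Iᵢ·(dᵢ/rᵢ)²; contributions add.
A: 76.3 × (2.10/9.60)² = 3.651 mR/h
B: 8.81 × (2.30/23.0)² = 0.08810 mR/h
C: 5.34 × (1.21/5.48)² = 0.2603 mR/h
Total = 3.651 + 0.08810 + 0.2603 = 3.999 mR/h.

4.00 mR/h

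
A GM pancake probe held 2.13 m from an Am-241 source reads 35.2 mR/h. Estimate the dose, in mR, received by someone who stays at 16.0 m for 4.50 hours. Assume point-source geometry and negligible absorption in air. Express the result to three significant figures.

2.81 mR

By the inverse-square law, rate at 16.0 m:
(2.13/16.0)² = 0.01772, so 35.2 × 0.01772 = 0.6237 mR/h.
Dose = rate × time = 0.6237 mR/h × 4.500 h = 2.807 mR.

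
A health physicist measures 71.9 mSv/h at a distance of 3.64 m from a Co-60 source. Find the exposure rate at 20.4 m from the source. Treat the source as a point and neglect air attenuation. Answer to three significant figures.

2.29 mSv/h

Using I₁d₁² = I₂d₂², the rate at 20.4 m is
(3.64/20.4)² = 0.03184, so 71.9 × 0.03184 = 2.289 mSv/h.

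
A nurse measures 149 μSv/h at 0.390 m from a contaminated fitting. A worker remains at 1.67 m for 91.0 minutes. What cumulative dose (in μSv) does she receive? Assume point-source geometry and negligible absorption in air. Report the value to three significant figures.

12.3 μSv

Applying the 1/r² law, rate at 1.67 m:
149 × (0.390/1.67)² = 149 × 0.05454 = 8.126 μSv/h.
Dose = rate × time = 8.126 μSv/h × 1.517 h = 12.33 μSv.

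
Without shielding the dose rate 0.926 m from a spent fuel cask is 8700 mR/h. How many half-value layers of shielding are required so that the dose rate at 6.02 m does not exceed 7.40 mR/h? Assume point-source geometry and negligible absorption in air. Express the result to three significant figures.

4.80 half-value layers

At 6.02 m, distance alone gives 8700 × (0.926/6.02)² = 8700 × 0.02366 = 205.8 mR/h.
Further attenuation needed: 205.8/7.40 = 27.81.
n = log₂(27.81) = 4.798 half-value layers.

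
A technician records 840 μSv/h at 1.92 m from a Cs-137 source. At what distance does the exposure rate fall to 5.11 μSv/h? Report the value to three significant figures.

By the inverse-square law, d₂ = d₁·√(I₁/I₂).
I₁/I₂ = 840/5.11 = 164.4, so d₂ = 1.92 × √164.4 = 24.62 m.

24.6 m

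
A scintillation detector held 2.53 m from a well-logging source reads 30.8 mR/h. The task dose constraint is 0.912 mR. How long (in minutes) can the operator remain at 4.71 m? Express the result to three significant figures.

6.16 min

Intensity scales as (d₁/d₂)², so rate at 4.71 m:
30.8 × (2.53/4.71)² = 30.8 × 0.2885 = 8.886 mR/h.
Stay time = 0.912 mR ÷ 8.886 mR/h = 0.1026 h = 6.156 min.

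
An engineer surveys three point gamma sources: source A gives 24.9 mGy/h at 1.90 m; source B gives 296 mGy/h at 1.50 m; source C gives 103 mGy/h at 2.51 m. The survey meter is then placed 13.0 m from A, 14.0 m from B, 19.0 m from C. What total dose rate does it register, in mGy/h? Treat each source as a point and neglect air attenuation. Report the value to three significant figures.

5.73 mGy/h

Each source contributes Iᵢ·(dᵢ/rᵢ)²; contributions add.
A: 24.9 × (1.90/13.0)² = 0.5319 mGy/h
B: 296 × (1.50/14.0)² = 3.398 mGy/h
C: 103 × (2.51/19.0)² = 1.798 mGy/h
Total = 0.5319 + 3.398 + 1.798 = 5.728 mGy/h.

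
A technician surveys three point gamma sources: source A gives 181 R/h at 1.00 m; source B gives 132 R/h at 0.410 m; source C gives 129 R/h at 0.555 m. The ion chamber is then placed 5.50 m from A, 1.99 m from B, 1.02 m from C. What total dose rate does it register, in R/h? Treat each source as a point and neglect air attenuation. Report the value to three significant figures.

Each source contributes Iᵢ·(dᵢ/rᵢ)²; contributions add.
A: 181 × (1.00/5.50)² = 5.983 R/h
B: 132 × (0.410/1.99)² = 5.603 R/h
C: 129 × (0.555/1.02)² = 38.19 R/h
Total = 5.983 + 5.603 + 38.19 = 49.78 R/h.

49.8 R/h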